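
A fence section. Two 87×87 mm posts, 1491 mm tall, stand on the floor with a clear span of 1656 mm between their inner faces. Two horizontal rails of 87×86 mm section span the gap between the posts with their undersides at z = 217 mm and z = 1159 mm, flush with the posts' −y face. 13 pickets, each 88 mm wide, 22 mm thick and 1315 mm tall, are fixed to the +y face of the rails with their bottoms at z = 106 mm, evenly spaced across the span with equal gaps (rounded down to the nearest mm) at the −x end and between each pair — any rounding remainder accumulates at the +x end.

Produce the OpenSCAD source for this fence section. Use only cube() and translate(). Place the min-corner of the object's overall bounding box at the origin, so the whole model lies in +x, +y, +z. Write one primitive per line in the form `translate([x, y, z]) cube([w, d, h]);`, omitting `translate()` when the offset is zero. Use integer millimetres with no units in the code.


cube([87, 87, 1491]);
translate([1743, 0, 0]) cube([87, 87, 1491]);
translate([87, 0, 217]) cube([1656, 87, 86]);
translate([87, 0, 1159]) cube([1656, 87, 86]);
translate([123, 87, 106]) cube([88, 22, 1315]);
translate([247, 87, 106]) cube([88, 22, 1315]);
translate([371, 87, 106]) cube([88, 22, 1315]);
translate([495, 87, 106]) cube([88, 22, 1315]);
translate([619, 87, 106]) cube([88, 22, 1315]);
translate([743, 87, 106]) cube([88, 22, 1315]);
translate([867, 87, 106]) cube([88, 22, 1315]);
translate([991, 87, 106]) cube([88, 22, 1315]);
translate([1115, 87, 106]) cube([88, 22, 1315]);
translate([1239, 87, 106]) cube([88, 22, 1315]);
translate([1363, 87, 106]) cube([88, 22, 1315]);
translate([1487, 87, 106]) cube([88, 22, 1315]);
translate([1611, 87, 106]) cube([88, 22, 1315]);


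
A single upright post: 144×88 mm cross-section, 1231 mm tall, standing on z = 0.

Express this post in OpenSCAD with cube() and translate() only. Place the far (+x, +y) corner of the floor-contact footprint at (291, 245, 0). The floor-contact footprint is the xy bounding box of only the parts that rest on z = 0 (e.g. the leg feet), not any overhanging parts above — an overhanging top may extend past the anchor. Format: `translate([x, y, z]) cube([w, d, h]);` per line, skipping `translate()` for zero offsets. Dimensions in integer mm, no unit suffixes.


translate([147, 157, 0]) cube([144, 88, 1231]);


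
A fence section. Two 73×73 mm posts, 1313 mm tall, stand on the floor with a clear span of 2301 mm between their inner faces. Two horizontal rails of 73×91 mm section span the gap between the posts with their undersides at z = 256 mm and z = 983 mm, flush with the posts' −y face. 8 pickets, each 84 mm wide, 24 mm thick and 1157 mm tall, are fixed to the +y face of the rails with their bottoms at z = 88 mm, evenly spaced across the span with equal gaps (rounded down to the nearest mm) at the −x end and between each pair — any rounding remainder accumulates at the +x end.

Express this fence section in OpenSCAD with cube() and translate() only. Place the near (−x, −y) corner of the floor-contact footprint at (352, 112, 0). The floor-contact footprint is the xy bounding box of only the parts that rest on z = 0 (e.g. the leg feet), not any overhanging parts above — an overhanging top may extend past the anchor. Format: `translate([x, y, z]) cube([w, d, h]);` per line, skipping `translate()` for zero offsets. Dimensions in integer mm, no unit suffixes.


translate([352, 112, 0]) cube([73, 73, 1313]);
translate([2726, 112, 0]) cube([73, 73, 1313]);
translate([425, 112, 256]) cube([2301, 73, 91]);
translate([425, 112, 983]) cube([2301, 73, 91]);
translate([606, 185, 88]) cube([84, 24, 1157]);
translate([871, 185, 88]) cube([84, 24, 1157]);
translate([1136, 185, 88]) cube([84, 24, 1157]);
translate([1401, 185, 88]) cube([84, 24, 1157]);
translate([1666, 185, 88]) cube([84, 24, 1157]);
translate([1931, 185, 88]) cube([84, 24, 1157]);
translate([2196, 185, 88]) cube([84, 24, 1157]);
translate([2461, 185, 88]) cube([84, 24, 1157]);


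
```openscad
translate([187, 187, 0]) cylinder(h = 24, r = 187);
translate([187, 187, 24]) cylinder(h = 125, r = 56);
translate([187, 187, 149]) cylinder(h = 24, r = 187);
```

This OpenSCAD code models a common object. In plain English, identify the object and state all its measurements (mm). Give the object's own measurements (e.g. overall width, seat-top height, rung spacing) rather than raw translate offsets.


A spool: two coaxial disc flanges of radius 187 mm and thickness 24 mm, joined by a core cylinder of radius 56 mm and height 125 mm. The lower flange rests on z = 0 and the three cylinders share a vertical axis.


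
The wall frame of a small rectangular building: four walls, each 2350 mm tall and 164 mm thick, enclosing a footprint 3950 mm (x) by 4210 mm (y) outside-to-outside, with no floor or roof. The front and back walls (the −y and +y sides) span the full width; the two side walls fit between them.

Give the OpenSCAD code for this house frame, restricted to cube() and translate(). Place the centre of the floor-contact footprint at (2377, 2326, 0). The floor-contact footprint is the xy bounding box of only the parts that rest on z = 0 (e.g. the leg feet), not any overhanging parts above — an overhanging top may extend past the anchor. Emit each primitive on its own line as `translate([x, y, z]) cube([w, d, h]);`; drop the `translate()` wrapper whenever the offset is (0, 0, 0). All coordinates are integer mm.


translate([402, 221, 0]) cube([3950, 164, 2350]);
translate([402, 4267, 0]) cube([3950, 164, 2350]);
translate([402, 385, 0]) cube([164, 3882, 2350]);
translate([4188, 385, 0]) cube([164, 3882, 2350]);


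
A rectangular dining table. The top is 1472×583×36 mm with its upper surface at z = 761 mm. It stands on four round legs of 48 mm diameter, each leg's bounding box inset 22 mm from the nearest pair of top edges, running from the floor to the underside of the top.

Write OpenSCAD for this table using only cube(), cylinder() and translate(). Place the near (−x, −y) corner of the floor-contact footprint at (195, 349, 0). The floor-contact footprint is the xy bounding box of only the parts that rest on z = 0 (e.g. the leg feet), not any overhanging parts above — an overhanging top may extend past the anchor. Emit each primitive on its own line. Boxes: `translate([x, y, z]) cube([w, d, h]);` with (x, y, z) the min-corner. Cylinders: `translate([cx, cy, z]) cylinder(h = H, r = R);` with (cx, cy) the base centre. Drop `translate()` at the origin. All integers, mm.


translate([173, 327, 725]) cube([1472, 583, 36]);
translate([219, 373, 0]) cylinder(h = 725, r = 24);
translate([1599, 373, 0]) cylinder(h = 725, r = 24);
translate([219, 864, 0]) cylinder(h = 725, r = 24);
translate([1599, 864, 0]) cylinder(h = 725, r = 24);


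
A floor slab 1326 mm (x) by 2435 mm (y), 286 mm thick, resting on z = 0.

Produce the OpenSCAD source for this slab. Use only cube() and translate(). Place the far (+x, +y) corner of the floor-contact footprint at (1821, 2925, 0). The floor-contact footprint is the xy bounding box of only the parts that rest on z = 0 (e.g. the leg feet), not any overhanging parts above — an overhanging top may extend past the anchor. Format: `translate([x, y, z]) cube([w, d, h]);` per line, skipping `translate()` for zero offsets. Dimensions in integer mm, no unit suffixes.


translate([495, 490, 0]) cube([1326, 2435, 286]);


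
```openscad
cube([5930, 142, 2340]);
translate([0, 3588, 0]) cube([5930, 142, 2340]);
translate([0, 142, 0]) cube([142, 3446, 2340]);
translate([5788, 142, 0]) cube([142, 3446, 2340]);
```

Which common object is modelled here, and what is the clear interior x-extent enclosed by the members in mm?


A house (or room) frame. The interior width is 5646 mm.

Four 2340 mm walls enclosing a rectangle with no floor or roof — a room or house frame. Outside width is 5930 mm and wall thickness is 142 mm, so the interior width is 5930 − 2 × 142 = 5646 mm.


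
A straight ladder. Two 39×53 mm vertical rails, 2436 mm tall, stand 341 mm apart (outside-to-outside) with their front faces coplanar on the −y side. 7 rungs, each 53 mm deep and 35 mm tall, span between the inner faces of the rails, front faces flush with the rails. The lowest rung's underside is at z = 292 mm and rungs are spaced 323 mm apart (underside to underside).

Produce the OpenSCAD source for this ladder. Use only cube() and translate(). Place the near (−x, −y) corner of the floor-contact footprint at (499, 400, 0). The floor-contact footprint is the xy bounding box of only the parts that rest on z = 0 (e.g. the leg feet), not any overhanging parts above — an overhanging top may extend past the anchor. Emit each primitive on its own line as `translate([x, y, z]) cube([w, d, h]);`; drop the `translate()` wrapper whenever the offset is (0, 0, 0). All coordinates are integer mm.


// rung span = 341 - 2*39 = 263
// rung[k] z = 292 + k*323
translate([499, 400, 0]) cube([39, 53, 2436]);
translate([801, 400, 0]) cube([39, 53, 2436]);
translate([538, 400, 292]) cube([263, 53, 35]);
translate([538, 400, 615]) cube([263, 53, 35]);
translate([538, 400, 938]) cube([263, 53, 35]);
translate([538, 400, 1261]) cube([263, 53, 35]);
translate([538, 400, 1584]) cube([263, 53, 35]);
translate([538, 400, 1907]) cube([263, 53, 35]);
translate([538, 400, 2230]) cube([263, 53, 35]);


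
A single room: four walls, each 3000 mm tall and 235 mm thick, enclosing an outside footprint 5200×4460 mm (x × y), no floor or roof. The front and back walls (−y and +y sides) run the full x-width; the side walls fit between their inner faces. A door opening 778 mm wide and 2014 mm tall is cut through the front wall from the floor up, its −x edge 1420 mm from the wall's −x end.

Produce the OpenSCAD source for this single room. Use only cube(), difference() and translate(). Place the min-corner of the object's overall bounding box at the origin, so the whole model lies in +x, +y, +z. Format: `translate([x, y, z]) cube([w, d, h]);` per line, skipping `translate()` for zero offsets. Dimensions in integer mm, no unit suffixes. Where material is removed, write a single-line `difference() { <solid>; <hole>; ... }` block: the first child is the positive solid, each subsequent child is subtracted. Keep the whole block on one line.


difference() { cube([5200, 235, 3000]); translate([1420, 0, 0]) cube([778, 235, 2014]); }
translate([0, 4225, 0]) cube([5200, 235, 3000]);
translate([0, 235, 0]) cube([235, 3990, 3000]);
translate([4965, 235, 0]) cube([235, 3990, 3000]);


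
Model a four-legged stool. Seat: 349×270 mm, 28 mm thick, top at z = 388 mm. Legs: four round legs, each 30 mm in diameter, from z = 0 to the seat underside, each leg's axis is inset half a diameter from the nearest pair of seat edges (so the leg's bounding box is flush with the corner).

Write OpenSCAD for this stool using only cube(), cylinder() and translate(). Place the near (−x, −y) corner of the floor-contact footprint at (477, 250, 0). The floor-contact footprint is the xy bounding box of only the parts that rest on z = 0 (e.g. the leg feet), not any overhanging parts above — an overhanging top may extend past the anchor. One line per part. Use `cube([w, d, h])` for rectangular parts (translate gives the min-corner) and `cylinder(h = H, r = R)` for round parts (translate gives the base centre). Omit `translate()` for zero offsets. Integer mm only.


translate([477, 250, 360]) cube([349, 270, 28]);
translate([492, 265, 0]) cylinder(h = 360, r = 15);
translate([811, 265, 0]) cylinder(h = 360, r = 15);
translate([492, 505, 0]) cylinder(h = 360, r = 15);
translate([811, 505, 0]) cylinder(h = 360, r = 15);


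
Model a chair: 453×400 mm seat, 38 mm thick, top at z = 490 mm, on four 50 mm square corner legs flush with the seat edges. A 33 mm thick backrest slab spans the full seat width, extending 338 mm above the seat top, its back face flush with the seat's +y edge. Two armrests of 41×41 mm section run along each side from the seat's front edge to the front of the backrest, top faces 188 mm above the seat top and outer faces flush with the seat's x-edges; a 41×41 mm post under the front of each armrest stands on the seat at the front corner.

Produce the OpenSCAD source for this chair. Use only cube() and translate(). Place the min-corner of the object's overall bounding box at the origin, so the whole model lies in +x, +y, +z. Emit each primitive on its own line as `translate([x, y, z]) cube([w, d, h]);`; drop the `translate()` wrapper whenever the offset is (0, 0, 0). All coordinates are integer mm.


translate([0, 0, 452]) cube([453, 400, 38]);
cube([50, 50, 452]);
translate([403, 0, 0]) cube([50, 50, 452]);
translate([0, 350, 0]) cube([50, 50, 452]);
translate([403, 350, 0]) cube([50, 50, 452]);
translate([0, 367, 490]) cube([453, 33, 338]);
translate([0, 0, 637]) cube([41, 367, 41]);
translate([412, 0, 637]) cube([41, 367, 41]);
translate([0, 0, 490]) cube([41, 41, 147]);
translate([412, 0, 490]) cube([41, 41, 147]);


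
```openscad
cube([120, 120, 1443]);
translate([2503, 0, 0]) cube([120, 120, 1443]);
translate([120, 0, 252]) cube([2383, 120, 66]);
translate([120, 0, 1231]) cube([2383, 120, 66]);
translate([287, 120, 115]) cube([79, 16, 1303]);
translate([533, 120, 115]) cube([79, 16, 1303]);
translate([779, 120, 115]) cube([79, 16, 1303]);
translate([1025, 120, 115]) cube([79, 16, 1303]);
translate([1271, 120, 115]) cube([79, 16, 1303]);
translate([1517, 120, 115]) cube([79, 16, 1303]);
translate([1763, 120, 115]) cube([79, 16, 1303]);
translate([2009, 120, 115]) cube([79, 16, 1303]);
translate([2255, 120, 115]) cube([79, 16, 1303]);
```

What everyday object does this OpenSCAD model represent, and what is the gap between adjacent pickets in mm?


A fence section. The picket gap is 167 mm.

Two posts, two rails, 9 pickets — a fence section. Span 2383 mm holds 9 pickets of 79 mm with 10 equal gaps: ⌊(2383 − 9·79) / 10⌋ = 167 mm.


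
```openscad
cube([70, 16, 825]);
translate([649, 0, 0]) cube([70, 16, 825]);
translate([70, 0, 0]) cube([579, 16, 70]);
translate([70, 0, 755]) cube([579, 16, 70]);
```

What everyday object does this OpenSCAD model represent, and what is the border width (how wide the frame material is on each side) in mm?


A picture frame. The border width is 70 mm.

Four thin pieces enclosing a rectangular opening — a picture frame. The two full-height stiles are 825 mm tall; the top rail sits at z = 755 and is 70 mm tall, so the border above the opening is 825 − 755 = 70 mm, matching the stile x-width.


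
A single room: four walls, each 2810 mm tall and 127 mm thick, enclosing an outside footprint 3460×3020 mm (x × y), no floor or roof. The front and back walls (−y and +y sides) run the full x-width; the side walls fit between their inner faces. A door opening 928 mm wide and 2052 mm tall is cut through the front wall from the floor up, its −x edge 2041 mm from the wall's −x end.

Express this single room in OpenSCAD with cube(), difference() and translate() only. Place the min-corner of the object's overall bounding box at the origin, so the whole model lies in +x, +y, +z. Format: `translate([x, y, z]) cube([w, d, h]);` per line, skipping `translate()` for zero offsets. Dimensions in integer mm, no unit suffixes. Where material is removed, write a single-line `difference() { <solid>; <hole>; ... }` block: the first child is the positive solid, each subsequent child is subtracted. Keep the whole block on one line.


difference() { cube([3460, 127, 2810]); translate([2041, 0, 0]) cube([928, 127, 2052]); }
translate([0, 2893, 0]) cube([3460, 127, 2810]);
translate([0, 127, 0]) cube([127, 2766, 2810]);
translate([3333, 127, 0]) cube([127, 2766, 2810]);


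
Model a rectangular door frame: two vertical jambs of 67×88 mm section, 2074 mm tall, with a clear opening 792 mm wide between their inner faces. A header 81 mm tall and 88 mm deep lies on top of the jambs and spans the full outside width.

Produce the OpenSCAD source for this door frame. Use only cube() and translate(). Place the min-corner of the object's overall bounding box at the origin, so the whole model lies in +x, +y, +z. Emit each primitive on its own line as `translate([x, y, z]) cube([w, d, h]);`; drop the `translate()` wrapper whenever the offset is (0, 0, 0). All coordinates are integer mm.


cube([67, 88, 2074]);
translate([859, 0, 0]) cube([67, 88, 2074]);
translate([0, 0, 2074]) cube([926, 88, 81]);


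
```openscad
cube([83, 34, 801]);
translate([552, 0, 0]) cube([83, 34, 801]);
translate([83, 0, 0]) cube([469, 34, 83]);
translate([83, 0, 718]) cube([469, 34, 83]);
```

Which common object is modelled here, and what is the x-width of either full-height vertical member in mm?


A picture frame. The border width is 83 mm.

Four thin pieces enclosing a rectangular opening — a picture frame. The two full-height stiles are 801 mm tall; the top rail sits at z = 718 and is 83 mm tall, so the border above the opening is 801 − 718 = 83 mm, matching the stile x-width.


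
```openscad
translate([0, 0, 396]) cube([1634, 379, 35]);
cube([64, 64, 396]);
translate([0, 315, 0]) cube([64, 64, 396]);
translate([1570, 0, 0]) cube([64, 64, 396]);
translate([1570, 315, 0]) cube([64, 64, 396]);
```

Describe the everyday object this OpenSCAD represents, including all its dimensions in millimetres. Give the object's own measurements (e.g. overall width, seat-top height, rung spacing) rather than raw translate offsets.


A bench: a 1634×379 mm seat slab, 35 mm thick, top at z = 431 mm, on four 64×64 mm square legs flush with the seat corners and standing on z = 0.


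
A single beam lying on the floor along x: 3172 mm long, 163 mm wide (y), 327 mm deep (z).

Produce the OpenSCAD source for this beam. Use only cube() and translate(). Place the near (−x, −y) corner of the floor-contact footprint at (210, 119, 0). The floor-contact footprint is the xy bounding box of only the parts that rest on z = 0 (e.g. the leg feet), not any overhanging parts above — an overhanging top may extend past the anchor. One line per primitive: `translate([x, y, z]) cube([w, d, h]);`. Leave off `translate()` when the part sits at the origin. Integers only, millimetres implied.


translate([210, 119, 0]) cube([3172, 163, 327]);


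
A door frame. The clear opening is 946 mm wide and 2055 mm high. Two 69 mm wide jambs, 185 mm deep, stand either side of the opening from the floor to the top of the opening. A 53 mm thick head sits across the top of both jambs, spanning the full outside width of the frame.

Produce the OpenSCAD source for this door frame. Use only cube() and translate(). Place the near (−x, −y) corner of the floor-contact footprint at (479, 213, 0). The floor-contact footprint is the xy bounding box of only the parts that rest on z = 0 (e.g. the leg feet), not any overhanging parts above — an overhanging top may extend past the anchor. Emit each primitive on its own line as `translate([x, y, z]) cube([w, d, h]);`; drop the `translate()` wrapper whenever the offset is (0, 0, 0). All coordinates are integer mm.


translate([479, 213, 0]) cube([69, 185, 2055]);
translate([1494, 213, 0]) cube([69, 185, 2055]);
translate([479, 213, 2055]) cube([1084, 185, 53]);


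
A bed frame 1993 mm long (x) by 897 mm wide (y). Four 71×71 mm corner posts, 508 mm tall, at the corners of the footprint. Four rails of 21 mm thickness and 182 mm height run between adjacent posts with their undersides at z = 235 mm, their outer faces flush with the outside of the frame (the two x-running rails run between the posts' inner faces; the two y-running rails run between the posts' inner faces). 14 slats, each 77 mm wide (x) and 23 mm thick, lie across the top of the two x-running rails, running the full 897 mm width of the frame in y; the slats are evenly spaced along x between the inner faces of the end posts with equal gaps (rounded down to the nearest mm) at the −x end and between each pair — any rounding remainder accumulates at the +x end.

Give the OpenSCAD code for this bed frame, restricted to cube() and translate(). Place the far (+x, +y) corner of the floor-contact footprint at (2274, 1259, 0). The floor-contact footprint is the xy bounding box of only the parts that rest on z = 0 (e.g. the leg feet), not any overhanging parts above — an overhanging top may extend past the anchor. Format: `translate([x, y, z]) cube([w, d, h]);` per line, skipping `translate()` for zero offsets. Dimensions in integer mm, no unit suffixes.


translate([281, 362, 0]) cube([71, 71, 508]);
translate([281, 1188, 0]) cube([71, 71, 508]);
translate([2203, 362, 0]) cube([71, 71, 508]);
translate([2203, 1188, 0]) cube([71, 71, 508]);
translate([352, 362, 235]) cube([1851, 21, 182]);
translate([352, 1238, 235]) cube([1851, 21, 182]);
translate([281, 433, 235]) cube([21, 755, 182]);
translate([2253, 433, 235]) cube([21, 755, 182]);
translate([403, 362, 417]) cube([77, 897, 23]);
translate([531, 362, 417]) cube([77, 897, 23]);
translate([659, 362, 417]) cube([77, 897, 23]);
translate([787, 362, 417]) cube([77, 897, 23]);
translate([915, 362, 417]) cube([77, 897, 23]);
translate([1043, 362, 417]) cube([77, 897, 23]);
translate([1171, 362, 417]) cube([77, 897, 23]);
translate([1299, 362, 417]) cube([77, 897, 23]);
translate([1427, 362, 417]) cube([77, 897, 23]);
translate([1555, 362, 417]) cube([77, 897, 23]);
translate([1683, 362, 417]) cube([77, 897, 23]);
translate([1811, 362, 417]) cube([77, 897, 23]);
translate([1939, 362, 417]) cube([77, 897, 23]);
translate([2067, 362, 417]) cube([77, 897, 23]);


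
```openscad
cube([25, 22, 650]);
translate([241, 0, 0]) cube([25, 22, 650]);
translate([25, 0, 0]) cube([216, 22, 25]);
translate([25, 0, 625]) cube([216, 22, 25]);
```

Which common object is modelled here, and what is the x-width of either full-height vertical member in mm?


A picture frame. The border width is 25 mm.

Four thin pieces enclosing a rectangular opening — a picture frame. The two full-height stiles are 650 mm tall; the top rail sits at z = 625 and is 25 mm tall, so the border above the opening is 650 − 625 = 25 mm, matching the stile x-width.


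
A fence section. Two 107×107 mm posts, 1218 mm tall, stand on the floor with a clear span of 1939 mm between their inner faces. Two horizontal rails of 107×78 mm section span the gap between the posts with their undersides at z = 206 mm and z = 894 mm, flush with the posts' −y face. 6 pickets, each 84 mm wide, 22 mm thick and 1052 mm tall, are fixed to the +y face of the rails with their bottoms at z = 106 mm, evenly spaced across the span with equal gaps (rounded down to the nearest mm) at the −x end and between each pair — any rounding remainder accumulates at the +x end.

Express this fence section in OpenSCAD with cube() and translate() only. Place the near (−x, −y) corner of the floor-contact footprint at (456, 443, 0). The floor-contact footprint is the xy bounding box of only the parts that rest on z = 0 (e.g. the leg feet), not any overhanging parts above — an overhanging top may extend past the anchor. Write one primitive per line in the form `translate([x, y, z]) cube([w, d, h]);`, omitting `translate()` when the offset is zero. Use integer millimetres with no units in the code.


translate([456, 443, 0]) cube([107, 107, 1218]);
translate([2502, 443, 0]) cube([107, 107, 1218]);
translate([563, 443, 206]) cube([1939, 107, 78]);
translate([563, 443, 894]) cube([1939, 107, 78]);
translate([768, 550, 106]) cube([84, 22, 1052]);
translate([1057, 550, 106]) cube([84, 22, 1052]);
translate([1346, 550, 106]) cube([84, 22, 1052]);
translate([1635, 550, 106]) cube([84, 22, 1052]);
translate([1924, 550, 106]) cube([84, 22, 1052]);
translate([2213, 550, 106]) cube([84, 22, 1052]);


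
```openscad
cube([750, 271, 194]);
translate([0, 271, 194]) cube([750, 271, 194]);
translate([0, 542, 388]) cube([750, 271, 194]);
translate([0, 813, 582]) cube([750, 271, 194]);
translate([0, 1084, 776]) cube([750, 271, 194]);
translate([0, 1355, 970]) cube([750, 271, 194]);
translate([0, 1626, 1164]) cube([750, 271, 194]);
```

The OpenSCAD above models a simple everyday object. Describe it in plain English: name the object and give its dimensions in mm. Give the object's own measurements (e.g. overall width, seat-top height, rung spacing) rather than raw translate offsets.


A straight staircase of 7 solid steps. Each step is 750 mm wide (x), 271 mm deep (y, the going) and 194 mm tall (the rise). The first step rests on the floor; each subsequent step sits one going further in +y and one rise higher in +z, directly behind and above the previous step with no overlap.


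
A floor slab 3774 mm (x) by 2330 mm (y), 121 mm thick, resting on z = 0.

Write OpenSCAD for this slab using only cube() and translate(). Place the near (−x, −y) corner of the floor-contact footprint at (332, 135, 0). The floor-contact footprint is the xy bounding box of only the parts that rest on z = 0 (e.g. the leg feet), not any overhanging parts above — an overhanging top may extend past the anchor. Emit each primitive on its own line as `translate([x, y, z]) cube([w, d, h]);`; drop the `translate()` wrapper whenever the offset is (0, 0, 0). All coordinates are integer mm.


translate([332, 135, 0]) cube([3774, 2330, 121]);


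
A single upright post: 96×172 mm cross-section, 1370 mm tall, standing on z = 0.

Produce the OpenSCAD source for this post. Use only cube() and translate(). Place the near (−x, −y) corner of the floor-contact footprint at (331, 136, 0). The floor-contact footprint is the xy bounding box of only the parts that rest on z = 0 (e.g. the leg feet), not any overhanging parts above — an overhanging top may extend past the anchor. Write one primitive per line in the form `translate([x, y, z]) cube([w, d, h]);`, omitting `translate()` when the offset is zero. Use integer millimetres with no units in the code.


translate([331, 136, 0]) cube([96, 172, 1370]);


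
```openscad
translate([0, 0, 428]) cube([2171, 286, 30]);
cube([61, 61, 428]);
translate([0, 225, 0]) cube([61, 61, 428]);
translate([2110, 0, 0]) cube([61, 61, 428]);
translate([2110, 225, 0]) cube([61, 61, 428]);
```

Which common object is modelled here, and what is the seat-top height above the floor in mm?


A bench. The seat-top height is 458 mm.

A long slab on four corner posts — a bench. The slab sits at z = 428 with thickness 30, so the top is 428 + 30 = 458 mm.


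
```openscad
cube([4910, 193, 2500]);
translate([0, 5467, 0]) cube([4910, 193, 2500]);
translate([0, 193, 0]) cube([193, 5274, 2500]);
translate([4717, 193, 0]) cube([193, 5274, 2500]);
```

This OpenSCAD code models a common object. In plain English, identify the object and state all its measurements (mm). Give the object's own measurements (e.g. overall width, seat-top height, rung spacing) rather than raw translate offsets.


The wall frame of a small rectangular building: four walls, each 2500 mm tall and 193 mm thick, enclosing a footprint 4910 mm (x) by 5660 mm (y) outside-to-outside, with no floor or roof. The front and back walls (the −y and +y sides) span the full width; the two side walls fit between them.


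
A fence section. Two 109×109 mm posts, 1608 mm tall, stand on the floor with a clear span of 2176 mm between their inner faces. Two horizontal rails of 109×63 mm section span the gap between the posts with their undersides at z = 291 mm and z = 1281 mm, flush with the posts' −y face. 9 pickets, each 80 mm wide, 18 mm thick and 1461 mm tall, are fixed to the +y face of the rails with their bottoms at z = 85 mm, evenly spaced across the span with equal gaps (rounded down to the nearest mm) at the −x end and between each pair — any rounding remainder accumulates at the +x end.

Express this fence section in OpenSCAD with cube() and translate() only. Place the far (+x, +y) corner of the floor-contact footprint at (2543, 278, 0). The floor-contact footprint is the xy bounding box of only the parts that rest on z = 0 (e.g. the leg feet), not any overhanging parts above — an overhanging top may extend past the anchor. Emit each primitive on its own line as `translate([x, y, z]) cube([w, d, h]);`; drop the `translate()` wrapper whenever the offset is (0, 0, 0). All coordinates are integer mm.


translate([149, 169, 0]) cube([109, 109, 1608]);
translate([2434, 169, 0]) cube([109, 109, 1608]);
translate([258, 169, 291]) cube([2176, 109, 63]);
translate([258, 169, 1281]) cube([2176, 109, 63]);
translate([403, 278, 85]) cube([80, 18, 1461]);
translate([628, 278, 85]) cube([80, 18, 1461]);
translate([853, 278, 85]) cube([80, 18, 1461]);
translate([1078, 278, 85]) cube([80, 18, 1461]);
translate([1303, 278, 85]) cube([80, 18, 1461]);
translate([1528, 278, 85]) cube([80, 18, 1461]);
translate([1753, 278, 85]) cube([80, 18, 1461]);
translate([1978, 278, 85]) cube([80, 18, 1461]);
translate([2203, 278, 85]) cube([80, 18, 1461]);


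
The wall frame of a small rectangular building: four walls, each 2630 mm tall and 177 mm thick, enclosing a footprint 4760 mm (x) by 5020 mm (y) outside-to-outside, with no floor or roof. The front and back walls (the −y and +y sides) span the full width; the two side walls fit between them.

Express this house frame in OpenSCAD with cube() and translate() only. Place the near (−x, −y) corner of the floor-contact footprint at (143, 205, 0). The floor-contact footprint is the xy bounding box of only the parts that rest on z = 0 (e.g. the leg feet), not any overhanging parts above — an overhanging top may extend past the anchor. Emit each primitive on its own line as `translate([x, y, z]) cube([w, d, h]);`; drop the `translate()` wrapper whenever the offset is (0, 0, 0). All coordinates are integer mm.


translate([143, 205, 0]) cube([4760, 177, 2630]);
translate([143, 5048, 0]) cube([4760, 177, 2630]);
translate([143, 382, 0]) cube([177, 4666, 2630]);
translate([4726, 382, 0]) cube([177, 4666, 2630]);


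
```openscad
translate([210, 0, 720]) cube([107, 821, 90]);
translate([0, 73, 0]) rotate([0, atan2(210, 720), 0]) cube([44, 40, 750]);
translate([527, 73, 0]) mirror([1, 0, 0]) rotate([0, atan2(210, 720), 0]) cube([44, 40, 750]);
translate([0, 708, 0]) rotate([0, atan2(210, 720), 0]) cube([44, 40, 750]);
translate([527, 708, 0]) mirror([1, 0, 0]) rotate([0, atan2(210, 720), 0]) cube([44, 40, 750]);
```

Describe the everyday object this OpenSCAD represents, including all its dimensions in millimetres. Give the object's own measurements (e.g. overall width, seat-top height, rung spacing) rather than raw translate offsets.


A sawhorse. A 107×821×90 mm beam (x, y, z) sits on two A-frame leg pairs. Each pair is two raked legs of 44×40 mm section (40 mm along y) splaying symmetrically in x. Each leg rises 720 mm vertically over 210 mm of horizontal reach and is 750 mm long along its own axis. Every leg's outer bottom edge rests on the floor and its outer top edge meets a bottom edge of the beam — the left legs (tilting toward +x) meet the beam's −x bottom edge, the right legs (their mirror images, tilting toward −x) meet its +x bottom edge — so the leg tops tuck under the beam, the beam's underside is 720 mm above the floor, and the feet are 527 mm apart outside-to-outside with the beam centred between them. The two leg pairs are set in 73 mm from either end of the beam.


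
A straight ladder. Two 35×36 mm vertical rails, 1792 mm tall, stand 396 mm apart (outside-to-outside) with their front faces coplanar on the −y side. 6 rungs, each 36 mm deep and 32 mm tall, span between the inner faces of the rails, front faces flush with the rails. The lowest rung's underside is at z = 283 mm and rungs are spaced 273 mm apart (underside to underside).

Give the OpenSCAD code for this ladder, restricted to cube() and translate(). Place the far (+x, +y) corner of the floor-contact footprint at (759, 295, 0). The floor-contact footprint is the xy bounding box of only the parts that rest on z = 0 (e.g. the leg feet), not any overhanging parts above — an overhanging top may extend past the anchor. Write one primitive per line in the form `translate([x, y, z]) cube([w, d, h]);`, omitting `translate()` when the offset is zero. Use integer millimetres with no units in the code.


translate([363, 259, 0]) cube([35, 36, 1792]);
translate([724, 259, 0]) cube([35, 36, 1792]);
translate([398, 259, 283]) cube([326, 36, 32]);
translate([398, 259, 556]) cube([326, 36, 32]);
translate([398, 259, 829]) cube([326, 36, 32]);
translate([398, 259, 1102]) cube([326, 36, 32]);
translate([398, 259, 1375]) cube([326, 36, 32]);
translate([398, 259, 1648]) cube([326, 36, 32]);


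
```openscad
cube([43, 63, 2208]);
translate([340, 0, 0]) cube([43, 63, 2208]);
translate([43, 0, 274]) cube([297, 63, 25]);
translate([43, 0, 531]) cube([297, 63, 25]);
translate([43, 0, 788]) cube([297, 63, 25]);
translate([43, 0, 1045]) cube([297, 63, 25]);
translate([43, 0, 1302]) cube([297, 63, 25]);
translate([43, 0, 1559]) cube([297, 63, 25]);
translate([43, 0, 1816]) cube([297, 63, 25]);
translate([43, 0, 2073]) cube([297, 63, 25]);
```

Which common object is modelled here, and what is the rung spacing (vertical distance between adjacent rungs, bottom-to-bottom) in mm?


A ladder. The rung spacing is 257 mm.

Two tall 43×63 posts with 8 short bars between them — a ladder. Adjacent rungs sit at z = 274 and z = 531, so the spacing is 531 − 274 = 257 mm.


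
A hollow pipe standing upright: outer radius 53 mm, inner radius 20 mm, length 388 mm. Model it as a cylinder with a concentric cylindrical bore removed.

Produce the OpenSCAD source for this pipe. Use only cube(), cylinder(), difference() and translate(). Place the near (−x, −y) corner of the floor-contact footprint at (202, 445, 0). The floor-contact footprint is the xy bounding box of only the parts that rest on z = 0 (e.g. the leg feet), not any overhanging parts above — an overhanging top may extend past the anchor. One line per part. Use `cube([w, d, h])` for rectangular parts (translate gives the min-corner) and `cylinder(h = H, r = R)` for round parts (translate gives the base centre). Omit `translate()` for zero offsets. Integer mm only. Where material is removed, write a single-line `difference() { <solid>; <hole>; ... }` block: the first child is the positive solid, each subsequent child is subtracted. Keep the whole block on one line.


difference() { translate([255, 498, 0]) cylinder(h = 388, r = 53); translate([255, 498, 0]) cylinder(h = 388, r = 20); }


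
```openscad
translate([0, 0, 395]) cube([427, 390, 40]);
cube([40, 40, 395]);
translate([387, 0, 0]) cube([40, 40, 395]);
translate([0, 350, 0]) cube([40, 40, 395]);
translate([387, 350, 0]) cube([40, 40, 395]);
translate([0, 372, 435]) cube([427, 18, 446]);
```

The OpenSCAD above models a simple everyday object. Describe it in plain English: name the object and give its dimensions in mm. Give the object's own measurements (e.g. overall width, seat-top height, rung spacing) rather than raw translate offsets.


A chair. The seat is a 427×390×40 mm slab with its top at z = 435 mm, on four 40×40 mm corner legs (flush with the seat edges, standing on z = 0). A flat backrest 18 mm thick, 446 mm tall, spans the full seat width and rises from the seat top along its +y edge, rear face flush with the rear of the seat.


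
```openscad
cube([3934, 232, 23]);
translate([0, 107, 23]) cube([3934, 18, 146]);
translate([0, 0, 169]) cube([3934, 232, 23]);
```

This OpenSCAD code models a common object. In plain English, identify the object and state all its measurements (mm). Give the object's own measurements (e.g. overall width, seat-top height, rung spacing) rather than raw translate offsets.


An I-beam lying along x, 3934 mm long. Overall section height 192 mm. Two flanges 232 mm wide (y) and 23 mm thick, one on the floor and one at the top; a web 18 mm thick runs between them, centred on the flange width.


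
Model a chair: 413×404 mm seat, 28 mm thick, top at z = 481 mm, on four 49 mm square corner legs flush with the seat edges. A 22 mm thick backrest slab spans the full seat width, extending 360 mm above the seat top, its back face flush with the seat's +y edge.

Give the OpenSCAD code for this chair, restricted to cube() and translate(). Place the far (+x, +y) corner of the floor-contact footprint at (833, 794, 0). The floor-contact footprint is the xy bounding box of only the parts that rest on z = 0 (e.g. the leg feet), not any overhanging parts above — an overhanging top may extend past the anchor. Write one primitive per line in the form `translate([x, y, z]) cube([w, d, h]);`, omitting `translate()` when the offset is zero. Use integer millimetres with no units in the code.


translate([420, 390, 453]) cube([413, 404, 28]);
translate([420, 390, 0]) cube([49, 49, 453]);
translate([784, 390, 0]) cube([49, 49, 453]);
translate([420, 745, 0]) cube([49, 49, 453]);
translate([784, 745, 0]) cube([49, 49, 453]);
translate([420, 772, 481]) cube([413, 22, 360]);


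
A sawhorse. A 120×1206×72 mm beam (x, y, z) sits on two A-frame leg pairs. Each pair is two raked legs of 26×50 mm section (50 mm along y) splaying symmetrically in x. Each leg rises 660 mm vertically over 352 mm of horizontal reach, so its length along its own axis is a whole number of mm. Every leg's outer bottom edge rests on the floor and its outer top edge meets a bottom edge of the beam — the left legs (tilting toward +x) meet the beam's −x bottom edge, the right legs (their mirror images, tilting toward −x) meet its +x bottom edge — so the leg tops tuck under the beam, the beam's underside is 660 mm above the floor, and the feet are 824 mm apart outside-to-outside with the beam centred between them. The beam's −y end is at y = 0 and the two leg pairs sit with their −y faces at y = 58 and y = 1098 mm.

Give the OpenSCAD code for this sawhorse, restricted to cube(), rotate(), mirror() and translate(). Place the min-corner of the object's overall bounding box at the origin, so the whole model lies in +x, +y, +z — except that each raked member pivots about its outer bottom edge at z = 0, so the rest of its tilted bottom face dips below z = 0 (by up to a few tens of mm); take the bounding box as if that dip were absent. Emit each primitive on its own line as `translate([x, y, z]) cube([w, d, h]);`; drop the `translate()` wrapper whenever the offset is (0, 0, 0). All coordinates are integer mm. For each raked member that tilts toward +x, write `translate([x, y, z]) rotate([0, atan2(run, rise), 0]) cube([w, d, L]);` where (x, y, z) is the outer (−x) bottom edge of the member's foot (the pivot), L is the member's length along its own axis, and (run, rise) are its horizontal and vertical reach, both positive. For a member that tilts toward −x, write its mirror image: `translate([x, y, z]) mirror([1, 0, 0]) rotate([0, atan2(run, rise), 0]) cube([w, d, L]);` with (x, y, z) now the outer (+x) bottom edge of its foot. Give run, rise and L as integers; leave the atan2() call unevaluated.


translate([352, 0, 660]) cube([120, 1206, 72]);
translate([0, 58, 0]) rotate([0, atan2(352, 660), 0]) cube([26, 50, 748]);
translate([824, 58, 0]) mirror([1, 0, 0]) rotate([0, atan2(352, 660), 0]) cube([26, 50, 748]);
translate([0, 1098, 0]) rotate([0, atan2(352, 660), 0]) cube([26, 50, 748]);
translate([824, 1098, 0]) mirror([1, 0, 0]) rotate([0, atan2(352, 660), 0]) cube([26, 50, 748]);


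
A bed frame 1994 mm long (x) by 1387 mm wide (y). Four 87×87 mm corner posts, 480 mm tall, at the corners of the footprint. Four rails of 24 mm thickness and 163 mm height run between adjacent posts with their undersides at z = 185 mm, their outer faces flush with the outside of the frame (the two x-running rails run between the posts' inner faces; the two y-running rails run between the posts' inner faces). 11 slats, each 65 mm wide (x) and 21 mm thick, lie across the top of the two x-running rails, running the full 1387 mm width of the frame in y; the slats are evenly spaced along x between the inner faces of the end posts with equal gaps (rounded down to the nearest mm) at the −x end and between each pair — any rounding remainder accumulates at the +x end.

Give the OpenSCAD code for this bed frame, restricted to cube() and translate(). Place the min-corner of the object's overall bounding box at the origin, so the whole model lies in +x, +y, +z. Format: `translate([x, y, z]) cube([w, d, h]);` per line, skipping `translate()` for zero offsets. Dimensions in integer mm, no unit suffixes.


cube([87, 87, 480]);
translate([0, 1300, 0]) cube([87, 87, 480]);
translate([1907, 0, 0]) cube([87, 87, 480]);
translate([1907, 1300, 0]) cube([87, 87, 480]);
translate([87, 0, 185]) cube([1820, 24, 163]);
translate([87, 1363, 185]) cube([1820, 24, 163]);
translate([0, 87, 185]) cube([24, 1213, 163]);
translate([1970, 87, 185]) cube([24, 1213, 163]);
translate([179, 0, 348]) cube([65, 1387, 21]);
translate([336, 0, 348]) cube([65, 1387, 21]);
translate([493, 0, 348]) cube([65, 1387, 21]);
translate([650, 0, 348]) cube([65, 1387, 21]);
translate([807, 0, 348]) cube([65, 1387, 21]);
translate([964, 0, 348]) cube([65, 1387, 21]);
translate([1121, 0, 348]) cube([65, 1387, 21]);
translate([1278, 0, 348]) cube([65, 1387, 21]);
translate([1435, 0, 348]) cube([65, 1387, 21]);
translate([1592, 0, 348]) cube([65, 1387, 21]);
translate([1749, 0, 348]) cube([65, 1387, 21]);
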